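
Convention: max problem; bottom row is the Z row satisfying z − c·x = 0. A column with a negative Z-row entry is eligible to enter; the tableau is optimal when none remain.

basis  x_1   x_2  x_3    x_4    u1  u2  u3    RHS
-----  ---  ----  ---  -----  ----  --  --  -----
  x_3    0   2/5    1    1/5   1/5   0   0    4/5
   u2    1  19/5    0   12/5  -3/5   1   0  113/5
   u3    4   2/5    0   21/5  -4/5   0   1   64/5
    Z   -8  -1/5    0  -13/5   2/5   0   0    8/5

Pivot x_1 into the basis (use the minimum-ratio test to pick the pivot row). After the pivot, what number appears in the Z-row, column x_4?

Ratio test on column x_1 — row 1: entry 0 ≤ 0; row 2: (113/5)/1 = 113/5; row 3: (64/5)/4 = 16/5. Minimum is 16/5 at row 3 (u3 leaves); pivot element 4.
Divide row 3 by 4; eliminate column x_1 from the other rows.
Z-row update in column x_4: -13/5 − (-8)·(21/20) = 29/5.

29/5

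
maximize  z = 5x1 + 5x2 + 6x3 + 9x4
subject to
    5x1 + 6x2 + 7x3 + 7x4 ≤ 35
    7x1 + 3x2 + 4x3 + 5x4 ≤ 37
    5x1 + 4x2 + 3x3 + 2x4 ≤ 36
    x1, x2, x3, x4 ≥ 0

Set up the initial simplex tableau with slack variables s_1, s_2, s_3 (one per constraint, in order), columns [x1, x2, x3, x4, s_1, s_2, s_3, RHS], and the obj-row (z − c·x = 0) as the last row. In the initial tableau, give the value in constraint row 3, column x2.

4

Constraint 3 has coefficient 4 on x2.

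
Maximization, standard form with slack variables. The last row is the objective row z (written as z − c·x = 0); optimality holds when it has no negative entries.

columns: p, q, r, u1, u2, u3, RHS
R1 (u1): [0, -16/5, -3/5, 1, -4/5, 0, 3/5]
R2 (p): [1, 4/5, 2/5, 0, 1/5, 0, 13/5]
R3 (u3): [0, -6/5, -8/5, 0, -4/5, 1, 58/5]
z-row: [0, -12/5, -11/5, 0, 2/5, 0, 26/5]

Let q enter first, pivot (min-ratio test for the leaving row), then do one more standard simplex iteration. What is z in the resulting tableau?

39/2

Ratio test on column q — row 1: entry -16/5 ≤ 0; row 2: (13/5)/(4/5) = 13/4; row 3: entry -6/5 ≤ 0. Minimum is 13/4 at row 2 (p leaves); pivot element 4/5.
Pivot on row 2; the z-row RHS becomes 26/5 − (-12/5)·(13/4) = 13.
Next entering variable (most negative z-row entry -1): r.
Ratio test on column r — row 1: 11/1 = 11; row 2: (13/4)/(1/2) = 13/2; row 3: entry -1 ≤ 0. Minimum is 13/2 at row 2 (q leaves); pivot element 1/2.
After the second pivot the z-row RHS is 13 − (-1)·(13/2) = 39/2.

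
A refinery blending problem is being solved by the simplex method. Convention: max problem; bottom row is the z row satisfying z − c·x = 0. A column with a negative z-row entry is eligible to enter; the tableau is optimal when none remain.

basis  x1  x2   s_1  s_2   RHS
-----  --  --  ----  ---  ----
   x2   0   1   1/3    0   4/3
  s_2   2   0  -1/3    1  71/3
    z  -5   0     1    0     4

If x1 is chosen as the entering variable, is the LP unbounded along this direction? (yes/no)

no

Column x1 has positive entries in row(s) 2, so the ratio test bounds it — not unbounded.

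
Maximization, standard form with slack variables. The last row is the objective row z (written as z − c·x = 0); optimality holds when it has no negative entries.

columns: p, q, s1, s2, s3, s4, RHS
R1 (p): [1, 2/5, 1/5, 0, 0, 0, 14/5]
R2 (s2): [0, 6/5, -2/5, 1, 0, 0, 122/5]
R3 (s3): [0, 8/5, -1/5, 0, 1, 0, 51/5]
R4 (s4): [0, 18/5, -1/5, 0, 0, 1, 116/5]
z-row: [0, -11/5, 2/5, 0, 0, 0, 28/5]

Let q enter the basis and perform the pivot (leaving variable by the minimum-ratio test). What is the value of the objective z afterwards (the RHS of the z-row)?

157/8

Ratio test on column q — row 1: (14/5)/(2/5) = 7; row 2: (122/5)/(6/5) = 61/3; row 3: (51/5)/(8/5) = 51/8; row 4: (116/5)/(18/5) = 58/9. Minimum is 51/8 at row 3 (s3 leaves); pivot element 8/5.
Pivot on row 3; the z-row RHS becomes 28/5 − (-11/5)·(51/8) = 157/8.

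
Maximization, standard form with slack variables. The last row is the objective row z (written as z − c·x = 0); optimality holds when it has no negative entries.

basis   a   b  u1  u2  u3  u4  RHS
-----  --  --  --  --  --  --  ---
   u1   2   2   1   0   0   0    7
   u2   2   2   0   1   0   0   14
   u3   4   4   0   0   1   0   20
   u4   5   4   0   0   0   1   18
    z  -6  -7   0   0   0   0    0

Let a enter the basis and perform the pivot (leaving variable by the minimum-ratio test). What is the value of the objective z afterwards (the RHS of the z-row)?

21

Ratio test on column a — row 1: 7/2 = 7/2; row 2: 14/2 = 7; row 3: 20/4 = 5; row 4: 18/5 = 18/5. Minimum is 7/2 at row 1 (u1 leaves); pivot element 2.
Pivot on row 1; the z-row RHS becomes 0 − (-6)·(7/2) = 21.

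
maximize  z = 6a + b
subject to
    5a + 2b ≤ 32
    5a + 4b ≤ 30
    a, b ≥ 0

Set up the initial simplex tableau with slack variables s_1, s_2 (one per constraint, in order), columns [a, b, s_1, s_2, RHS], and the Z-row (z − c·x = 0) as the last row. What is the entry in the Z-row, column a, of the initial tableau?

-6

The Z-row carries the negated objective coefficients: the a entry is -6.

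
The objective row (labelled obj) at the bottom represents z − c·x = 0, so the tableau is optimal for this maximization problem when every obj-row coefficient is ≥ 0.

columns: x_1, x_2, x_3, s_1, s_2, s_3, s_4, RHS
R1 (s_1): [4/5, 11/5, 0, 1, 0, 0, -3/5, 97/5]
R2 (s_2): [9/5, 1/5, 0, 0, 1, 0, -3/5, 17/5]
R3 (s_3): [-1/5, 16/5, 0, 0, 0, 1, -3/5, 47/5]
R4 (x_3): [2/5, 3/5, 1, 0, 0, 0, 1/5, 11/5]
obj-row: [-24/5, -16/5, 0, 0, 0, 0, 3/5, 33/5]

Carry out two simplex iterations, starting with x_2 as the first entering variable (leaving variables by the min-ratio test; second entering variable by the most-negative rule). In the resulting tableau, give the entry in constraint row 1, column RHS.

12

Ratio test on column x_2 — row 1: (97/5)/(11/5) = 97/11; row 2: (17/5)/(1/5) = 17; row 3: (47/5)/(16/5) = 47/16; row 4: (11/5)/(3/5) = 11/3. Minimum is 47/16 at row 3 (s_3 leaves); pivot element 16/5.
Divide row 3 by 16/5; eliminate column x_2 from the other rows.
Second iteration: most negative obj-row entry is -5 in column x_1, so x_1 enters.
Ratio test on column x_1 — row 1: (207/16)/(15/16) = 69/5; row 2: (45/16)/(29/16) = 45/29; row 3: entry -1/16 ≤ 0; row 4: (7/16)/(7/16) = 1. Minimum is 1 at row 4 (x_3 leaves); pivot element 7/16.
Divide row 4 by 7/16; eliminate column x_1 from the other rows.
After both pivots, the entry at constraint row 1, column RHS is 12.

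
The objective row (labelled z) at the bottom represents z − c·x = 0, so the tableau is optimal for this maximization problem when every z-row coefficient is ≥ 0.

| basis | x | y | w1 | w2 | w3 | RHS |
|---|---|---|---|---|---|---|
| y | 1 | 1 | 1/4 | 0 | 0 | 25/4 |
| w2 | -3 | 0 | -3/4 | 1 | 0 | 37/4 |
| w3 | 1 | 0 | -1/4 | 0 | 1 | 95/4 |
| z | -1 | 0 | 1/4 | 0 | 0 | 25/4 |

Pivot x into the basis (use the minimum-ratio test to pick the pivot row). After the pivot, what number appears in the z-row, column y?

Ratio test on column x — row 1: (25/4)/1 = 25/4; row 2: entry -3 ≤ 0; row 3: (95/4)/1 = 95/4. Minimum is 25/4 at row 1 (y leaves); pivot element 1.
Divide row 1 by 1; eliminate column x from the other rows.
z-row update in column y: 0 − (-1)·1 = 1.

1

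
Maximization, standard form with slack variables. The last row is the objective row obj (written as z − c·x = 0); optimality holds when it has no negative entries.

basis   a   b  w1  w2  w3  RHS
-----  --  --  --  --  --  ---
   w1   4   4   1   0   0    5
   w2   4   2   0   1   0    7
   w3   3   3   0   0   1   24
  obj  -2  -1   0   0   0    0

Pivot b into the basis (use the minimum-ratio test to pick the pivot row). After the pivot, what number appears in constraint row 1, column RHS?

5/4

Ratio test on column b — row 1: 5/4 = 5/4; row 2: 7/2 = 7/2; row 3: 24/3 = 8. Minimum is 5/4 at row 1 (w1 leaves); pivot element 4.
Divide row 1 by 4; eliminate column b from the other rows.
In the new row 1, the RHS entry is the old entry divided by the pivot: 5/4 = 5/4.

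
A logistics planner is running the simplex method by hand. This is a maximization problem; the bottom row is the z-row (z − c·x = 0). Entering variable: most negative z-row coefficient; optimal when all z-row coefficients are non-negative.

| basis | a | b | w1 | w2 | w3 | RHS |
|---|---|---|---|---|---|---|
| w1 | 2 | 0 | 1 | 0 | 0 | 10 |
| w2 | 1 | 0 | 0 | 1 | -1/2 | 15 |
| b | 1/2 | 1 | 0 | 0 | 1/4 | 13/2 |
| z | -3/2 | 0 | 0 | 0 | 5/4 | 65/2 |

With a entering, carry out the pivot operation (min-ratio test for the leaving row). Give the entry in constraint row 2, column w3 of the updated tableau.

-1/2

Ratio test on column a — row 1: 10/2 = 5; row 2: 15/1 = 15; row 3: (13/2)/(1/2) = 13. Minimum is 5 at row 1 (w1 leaves); pivot element 2.
Divide row 1 by 2; eliminate column a from the other rows.
Row 2 update in column w3: -1/2 − 1·0 = -1/2.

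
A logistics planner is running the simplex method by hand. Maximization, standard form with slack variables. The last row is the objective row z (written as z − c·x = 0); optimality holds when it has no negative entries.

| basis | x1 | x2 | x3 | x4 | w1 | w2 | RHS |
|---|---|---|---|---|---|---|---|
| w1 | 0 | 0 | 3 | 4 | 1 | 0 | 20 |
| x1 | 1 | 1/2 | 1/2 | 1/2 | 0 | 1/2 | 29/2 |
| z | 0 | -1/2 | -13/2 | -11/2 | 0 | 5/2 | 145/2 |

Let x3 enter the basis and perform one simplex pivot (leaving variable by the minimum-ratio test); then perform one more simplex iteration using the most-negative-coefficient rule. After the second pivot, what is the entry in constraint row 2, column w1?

-1/3

Ratio test on column x3 — row 1: 20/3 = 20/3; row 2: (29/2)/(1/2) = 29. Minimum is 20/3 at row 1 (w1 leaves); pivot element 3.
Divide row 1 by 3; eliminate column x3 from the other rows.
Second iteration: most negative z-row entry is -1/2 in column x2, so x2 enters.
Ratio test on column x2 — row 1: entry 0 ≤ 0; row 2: (67/6)/(1/2) = 67/3. Minimum is 67/3 at row 2 (x1 leaves); pivot element 1/2.
Divide row 2 by 1/2; eliminate column x2 from the other rows.
After both pivots, the entry at constraint row 2, column w1 is -1/3.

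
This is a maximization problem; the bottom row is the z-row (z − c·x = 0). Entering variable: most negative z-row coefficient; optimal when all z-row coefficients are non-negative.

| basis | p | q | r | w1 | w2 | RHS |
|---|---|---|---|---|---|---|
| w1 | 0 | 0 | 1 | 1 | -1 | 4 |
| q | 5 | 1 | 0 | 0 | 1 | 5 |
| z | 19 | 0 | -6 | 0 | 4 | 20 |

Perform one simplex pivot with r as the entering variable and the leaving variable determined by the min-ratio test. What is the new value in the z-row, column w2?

-2

Ratio test on column r — row 1: 4/1 = 4; row 2: entry 0 ≤ 0. Minimum is 4 at row 1 (w1 leaves); pivot element 1.
Divide row 1 by 1; eliminate column r from the other rows.
z-row update in column w2: 4 − (-6)·(-1) = -2.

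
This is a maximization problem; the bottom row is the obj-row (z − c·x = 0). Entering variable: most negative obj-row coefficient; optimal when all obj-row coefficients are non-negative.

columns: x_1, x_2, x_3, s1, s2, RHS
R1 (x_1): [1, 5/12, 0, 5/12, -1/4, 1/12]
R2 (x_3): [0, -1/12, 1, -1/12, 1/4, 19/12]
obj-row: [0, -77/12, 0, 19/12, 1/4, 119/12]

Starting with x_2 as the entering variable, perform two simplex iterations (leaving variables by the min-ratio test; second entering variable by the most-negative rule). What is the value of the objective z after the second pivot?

40

Ratio test on column x_2 — row 1: (1/12)/(5/12) = 1/5; row 2: entry -1/12 ≤ 0. Minimum is 1/5 at row 1 (x_1 leaves); pivot element 5/12.
Pivot on row 1; the obj-row RHS becomes 119/12 − (-77/12)·(1/5) = 56/5.
Next entering variable (most negative obj-row entry -18/5): s2.
Ratio test on column s2 — row 1: entry -3/5 ≤ 0; row 2: (8/5)/(1/5) = 8. Minimum is 8 at row 2 (x_3 leaves); pivot element 1/5.
After the second pivot the obj-row RHS is 56/5 − (-18/5)·8 = 40.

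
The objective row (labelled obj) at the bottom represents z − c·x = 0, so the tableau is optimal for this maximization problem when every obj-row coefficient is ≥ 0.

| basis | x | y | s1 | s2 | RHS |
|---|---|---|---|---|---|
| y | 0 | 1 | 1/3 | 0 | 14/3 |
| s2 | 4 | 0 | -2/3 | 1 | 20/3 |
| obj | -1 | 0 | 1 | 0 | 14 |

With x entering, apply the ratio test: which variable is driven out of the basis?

Column x entries and ratios — y: 0 ≤ 0, skip; s2: (20/3)/4 = 5/3.
Smallest ratio is 5/3 in the row of s2, so s2 leaves.

s2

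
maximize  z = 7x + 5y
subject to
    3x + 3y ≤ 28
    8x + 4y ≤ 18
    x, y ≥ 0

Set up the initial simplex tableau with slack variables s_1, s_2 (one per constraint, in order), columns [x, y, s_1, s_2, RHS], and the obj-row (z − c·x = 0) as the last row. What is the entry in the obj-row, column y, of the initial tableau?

-5

The obj-row carries the negated objective coefficients: the y entry is -5.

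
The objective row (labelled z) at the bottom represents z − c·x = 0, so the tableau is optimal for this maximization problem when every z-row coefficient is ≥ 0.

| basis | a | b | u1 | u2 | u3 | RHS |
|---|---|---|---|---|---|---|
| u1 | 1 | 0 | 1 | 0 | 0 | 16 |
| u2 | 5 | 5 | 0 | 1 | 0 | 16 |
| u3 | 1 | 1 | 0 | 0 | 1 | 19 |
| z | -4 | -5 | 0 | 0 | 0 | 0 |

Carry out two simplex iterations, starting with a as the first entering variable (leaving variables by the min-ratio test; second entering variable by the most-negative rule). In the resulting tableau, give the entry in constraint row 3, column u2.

Ratio test on column a — row 1: 16/1 = 16; row 2: 16/5 = 16/5; row 3: 19/1 = 19. Minimum is 16/5 at row 2 (u2 leaves); pivot element 5.
Divide row 2 by 5; eliminate column a from the other rows.
Second iteration: most negative z-row entry is -1 in column b, so b enters.
Ratio test on column b — row 1: entry -1 ≤ 0; row 2: (16/5)/1 = 16/5; row 3: entry 0 ≤ 0. Minimum is 16/5 at row 2 (a leaves); pivot element 1.
Divide row 2 by 1; eliminate column b from the other rows.
After both pivots, the entry at constraint row 3, column u2 is -1/5.

-1/5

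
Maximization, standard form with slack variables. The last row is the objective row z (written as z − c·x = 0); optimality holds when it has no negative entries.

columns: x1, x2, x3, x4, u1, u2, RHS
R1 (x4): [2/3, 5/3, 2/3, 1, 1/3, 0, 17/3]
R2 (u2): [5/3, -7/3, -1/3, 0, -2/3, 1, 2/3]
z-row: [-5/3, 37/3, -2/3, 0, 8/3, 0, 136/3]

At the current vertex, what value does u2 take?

2/3

u2 is basic (row 2); its value is the RHS of that row, 2/3.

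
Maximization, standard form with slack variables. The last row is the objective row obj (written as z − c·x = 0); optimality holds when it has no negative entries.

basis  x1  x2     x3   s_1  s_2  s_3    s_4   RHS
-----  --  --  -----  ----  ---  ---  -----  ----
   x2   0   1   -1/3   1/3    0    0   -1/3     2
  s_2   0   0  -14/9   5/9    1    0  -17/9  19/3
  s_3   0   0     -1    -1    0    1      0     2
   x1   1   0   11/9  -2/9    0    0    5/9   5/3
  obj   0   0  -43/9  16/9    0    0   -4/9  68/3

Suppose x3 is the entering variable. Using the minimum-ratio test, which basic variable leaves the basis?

Column x3 entries and ratios — x2: -1/3 ≤ 0, skip; s_2: -14/9 ≤ 0, skip; s_3: -1 ≤ 0, skip; x1: (5/3)/(11/9) = 15/11.
Smallest ratio is 15/11 in the row of x1, so x1 leaves.

x1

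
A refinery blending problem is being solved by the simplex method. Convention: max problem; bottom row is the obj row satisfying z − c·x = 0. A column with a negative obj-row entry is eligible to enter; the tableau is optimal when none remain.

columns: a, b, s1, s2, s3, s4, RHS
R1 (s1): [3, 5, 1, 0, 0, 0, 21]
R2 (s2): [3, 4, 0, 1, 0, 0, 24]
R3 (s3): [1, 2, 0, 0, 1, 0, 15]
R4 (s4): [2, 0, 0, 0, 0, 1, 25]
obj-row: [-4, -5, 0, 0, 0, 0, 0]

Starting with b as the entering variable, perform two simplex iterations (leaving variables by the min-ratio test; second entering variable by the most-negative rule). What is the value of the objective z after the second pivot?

28

Ratio test on column b — row 1: 21/5 = 21/5; row 2: 24/4 = 6; row 3: 15/2 = 15/2; row 4: entry 0 ≤ 0. Minimum is 21/5 at row 1 (s1 leaves); pivot element 5.
Pivot on row 1; the obj-row RHS becomes 0 − (-5)·(21/5) = 21.
Next entering variable (most negative obj-row entry -1): a.
Ratio test on column a — row 1: (21/5)/(3/5) = 7; row 2: (36/5)/(3/5) = 12; row 3: entry -1/5 ≤ 0; row 4: 25/2 = 25/2. Minimum is 7 at row 1 (b leaves); pivot element 3/5.
After the second pivot the obj-row RHS is 21 − (-1)·7 = 28.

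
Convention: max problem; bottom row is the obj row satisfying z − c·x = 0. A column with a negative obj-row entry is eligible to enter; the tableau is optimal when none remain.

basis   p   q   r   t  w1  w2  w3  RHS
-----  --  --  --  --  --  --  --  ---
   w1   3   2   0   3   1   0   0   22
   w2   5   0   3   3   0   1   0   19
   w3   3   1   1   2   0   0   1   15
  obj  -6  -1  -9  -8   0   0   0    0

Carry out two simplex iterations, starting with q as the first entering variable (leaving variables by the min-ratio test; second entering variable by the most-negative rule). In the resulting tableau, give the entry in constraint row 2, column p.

Ratio test on column q — row 1: 22/2 = 11; row 2: entry 0 ≤ 0; row 3: 15/1 = 15. Minimum is 11 at row 1 (w1 leaves); pivot element 2.
Divide row 1 by 2; eliminate column q from the other rows.
Second iteration: most negative obj-row entry is -9 in column r, so r enters.
Ratio test on column r — row 1: entry 0 ≤ 0; row 2: 19/3 = 19/3; row 3: 4/1 = 4. Minimum is 4 at row 3 (w3 leaves); pivot element 1.
Divide row 3 by 1; eliminate column r from the other rows.
After both pivots, the entry at constraint row 2, column p is 1/2.

1/2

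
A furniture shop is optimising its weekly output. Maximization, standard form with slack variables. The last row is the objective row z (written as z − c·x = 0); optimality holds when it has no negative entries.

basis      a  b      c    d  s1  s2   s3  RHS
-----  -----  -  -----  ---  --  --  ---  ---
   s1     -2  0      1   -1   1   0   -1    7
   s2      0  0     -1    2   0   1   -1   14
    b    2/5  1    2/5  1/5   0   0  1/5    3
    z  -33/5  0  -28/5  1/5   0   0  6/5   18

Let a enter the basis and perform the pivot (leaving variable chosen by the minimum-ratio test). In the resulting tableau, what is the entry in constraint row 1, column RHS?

22

Ratio test on column a — row 1: entry -2 ≤ 0; row 2: entry 0 ≤ 0; row 3: 3/(2/5) = 15/2. Minimum is 15/2 at row 3 (b leaves); pivot element 2/5.
Divide row 3 by 2/5; eliminate column a from the other rows.
Row 1 update in column RHS: 7 − (-2)·(15/2) = 22.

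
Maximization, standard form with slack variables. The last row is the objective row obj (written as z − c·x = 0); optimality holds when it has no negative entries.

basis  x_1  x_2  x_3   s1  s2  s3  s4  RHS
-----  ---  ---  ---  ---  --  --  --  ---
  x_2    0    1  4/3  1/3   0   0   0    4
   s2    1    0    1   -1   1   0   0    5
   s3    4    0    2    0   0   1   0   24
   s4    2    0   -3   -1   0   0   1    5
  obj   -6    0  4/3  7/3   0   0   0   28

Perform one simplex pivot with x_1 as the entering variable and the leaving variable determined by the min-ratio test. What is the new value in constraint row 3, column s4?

-2

Ratio test on column x_1 — row 1: entry 0 ≤ 0; row 2: 5/1 = 5; row 3: 24/4 = 6; row 4: 5/2 = 5/2. Minimum is 5/2 at row 4 (s4 leaves); pivot element 2.
Divide row 4 by 2; eliminate column x_1 from the other rows.
Row 3 update in column s4: 0 − 4·(1/2) = -2.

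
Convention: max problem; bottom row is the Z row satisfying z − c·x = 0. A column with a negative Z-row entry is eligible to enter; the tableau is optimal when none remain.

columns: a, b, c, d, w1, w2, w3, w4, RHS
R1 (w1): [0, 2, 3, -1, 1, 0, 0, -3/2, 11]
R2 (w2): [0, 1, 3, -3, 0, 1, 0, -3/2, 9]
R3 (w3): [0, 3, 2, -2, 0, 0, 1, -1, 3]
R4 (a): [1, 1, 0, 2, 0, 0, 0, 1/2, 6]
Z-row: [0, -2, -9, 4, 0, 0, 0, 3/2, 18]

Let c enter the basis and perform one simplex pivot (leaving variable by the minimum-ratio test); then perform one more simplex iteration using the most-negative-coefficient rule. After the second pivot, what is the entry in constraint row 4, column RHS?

3

Ratio test on column c — row 1: 11/3 = 11/3; row 2: 9/3 = 3; row 3: 3/2 = 3/2; row 4: entry 0 ≤ 0. Minimum is 3/2 at row 3 (w3 leaves); pivot element 2.
Divide row 3 by 2; eliminate column c from the other rows.
Second iteration: most negative Z-row entry is -5 in column d, so d enters.
Ratio test on column d — row 1: (13/2)/2 = 13/4; row 2: entry 0 ≤ 0; row 3: entry -1 ≤ 0; row 4: 6/2 = 3. Minimum is 3 at row 4 (a leaves); pivot element 2.
Divide row 4 by 2; eliminate column d from the other rows.
After both pivots, the entry at constraint row 4, column RHS is 3.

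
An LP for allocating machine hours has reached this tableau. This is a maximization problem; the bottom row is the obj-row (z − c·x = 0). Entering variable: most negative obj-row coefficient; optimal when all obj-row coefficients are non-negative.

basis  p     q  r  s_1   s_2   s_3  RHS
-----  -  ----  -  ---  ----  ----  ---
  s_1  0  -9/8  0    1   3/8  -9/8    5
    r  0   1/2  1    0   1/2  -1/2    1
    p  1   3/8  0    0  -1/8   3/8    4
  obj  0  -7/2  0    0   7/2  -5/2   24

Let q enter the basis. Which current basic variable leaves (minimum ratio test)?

r

Column q entries and ratios — s_1: -9/8 ≤ 0, skip; r: 1/(1/2) = 2; p: 4/(3/8) = 32/3.
Smallest ratio is 2 in the row of r, so r leaves.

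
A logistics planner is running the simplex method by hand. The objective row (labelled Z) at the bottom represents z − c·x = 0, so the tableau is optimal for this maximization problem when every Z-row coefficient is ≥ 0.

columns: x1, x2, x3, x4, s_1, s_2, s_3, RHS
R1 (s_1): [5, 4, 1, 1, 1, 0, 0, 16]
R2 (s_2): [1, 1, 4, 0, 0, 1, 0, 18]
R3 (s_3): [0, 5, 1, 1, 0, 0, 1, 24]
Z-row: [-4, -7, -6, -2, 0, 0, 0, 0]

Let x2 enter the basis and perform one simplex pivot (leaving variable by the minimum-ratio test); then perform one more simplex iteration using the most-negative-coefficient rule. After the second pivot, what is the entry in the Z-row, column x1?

67/15

Ratio test on column x2 — row 1: 16/4 = 4; row 2: 18/1 = 18; row 3: 24/5 = 24/5. Minimum is 4 at row 1 (s_1 leaves); pivot element 4.
Divide row 1 by 4; eliminate column x2 from the other rows.
Second iteration: most negative Z-row entry is -17/4 in column x3, so x3 enters.
Ratio test on column x3 — row 1: 4/(1/4) = 16; row 2: 14/(15/4) = 56/15; row 3: entry -1/4 ≤ 0. Minimum is 56/15 at row 2 (s_2 leaves); pivot element 15/4.
Divide row 2 by 15/4; eliminate column x3 from the other rows.
After both pivots, the entry at the Z-row, column x1 is 67/15.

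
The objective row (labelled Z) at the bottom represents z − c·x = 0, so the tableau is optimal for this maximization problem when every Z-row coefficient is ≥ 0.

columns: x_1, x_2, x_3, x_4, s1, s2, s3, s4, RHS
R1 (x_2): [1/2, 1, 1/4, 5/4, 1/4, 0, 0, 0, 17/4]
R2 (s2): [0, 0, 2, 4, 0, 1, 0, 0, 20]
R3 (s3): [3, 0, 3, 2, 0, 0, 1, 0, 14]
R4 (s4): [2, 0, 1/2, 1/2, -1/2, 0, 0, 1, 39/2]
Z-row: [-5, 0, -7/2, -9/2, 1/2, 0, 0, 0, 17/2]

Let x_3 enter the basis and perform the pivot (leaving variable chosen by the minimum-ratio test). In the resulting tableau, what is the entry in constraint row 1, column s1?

Ratio test on column x_3 — row 1: (17/4)/(1/4) = 17; row 2: 20/2 = 10; row 3: 14/3 = 14/3; row 4: (39/2)/(1/2) = 39. Minimum is 14/3 at row 3 (s3 leaves); pivot element 3.
Divide row 3 by 3; eliminate column x_3 from the other rows.
Row 1 update in column s1: 1/4 − (1/4)·0 = 1/4.

1/4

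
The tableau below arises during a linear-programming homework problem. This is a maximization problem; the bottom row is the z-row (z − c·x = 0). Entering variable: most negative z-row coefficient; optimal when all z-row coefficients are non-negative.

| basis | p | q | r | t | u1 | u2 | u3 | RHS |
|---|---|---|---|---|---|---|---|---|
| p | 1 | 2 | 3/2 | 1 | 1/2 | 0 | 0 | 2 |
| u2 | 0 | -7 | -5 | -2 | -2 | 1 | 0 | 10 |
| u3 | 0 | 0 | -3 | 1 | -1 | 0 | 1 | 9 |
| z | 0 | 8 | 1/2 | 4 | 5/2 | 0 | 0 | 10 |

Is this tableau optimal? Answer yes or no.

yes

Every z-row coefficient is ≥ 0, so the tableau is optimal.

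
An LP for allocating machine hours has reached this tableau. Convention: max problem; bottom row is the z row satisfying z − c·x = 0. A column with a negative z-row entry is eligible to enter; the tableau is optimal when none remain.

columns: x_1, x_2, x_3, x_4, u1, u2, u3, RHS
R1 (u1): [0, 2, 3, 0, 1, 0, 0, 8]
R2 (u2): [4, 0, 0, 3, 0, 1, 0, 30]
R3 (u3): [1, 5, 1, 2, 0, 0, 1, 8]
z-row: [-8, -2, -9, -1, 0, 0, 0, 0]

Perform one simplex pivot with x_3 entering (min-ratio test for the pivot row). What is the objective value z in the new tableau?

24

Ratio test on column x_3 — row 1: 8/3 = 8/3; row 2: entry 0 ≤ 0; row 3: 8/1 = 8. Minimum is 8/3 at row 1 (u1 leaves); pivot element 3.
Pivot on row 1; the z-row RHS becomes 0 − (-9)·(8/3) = 24.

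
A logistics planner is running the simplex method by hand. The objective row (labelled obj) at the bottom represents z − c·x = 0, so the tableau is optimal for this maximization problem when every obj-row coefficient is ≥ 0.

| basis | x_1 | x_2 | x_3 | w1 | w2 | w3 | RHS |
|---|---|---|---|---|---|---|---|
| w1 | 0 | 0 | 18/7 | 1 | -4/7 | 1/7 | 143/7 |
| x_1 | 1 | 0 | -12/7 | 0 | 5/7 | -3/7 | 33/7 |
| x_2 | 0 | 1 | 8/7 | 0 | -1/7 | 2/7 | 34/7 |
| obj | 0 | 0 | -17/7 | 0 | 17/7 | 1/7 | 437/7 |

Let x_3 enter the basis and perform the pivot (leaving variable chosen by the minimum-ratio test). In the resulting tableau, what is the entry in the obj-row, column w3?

3/4

Ratio test on column x_3 — row 1: (143/7)/(18/7) = 143/18; row 2: entry -12/7 ≤ 0; row 3: (34/7)/(8/7) = 17/4. Minimum is 17/4 at row 3 (x_2 leaves); pivot element 8/7.
Divide row 3 by 8/7; eliminate column x_3 from the other rows.
obj-row update in column w3: 1/7 − (-17/7)·(1/4) = 3/4.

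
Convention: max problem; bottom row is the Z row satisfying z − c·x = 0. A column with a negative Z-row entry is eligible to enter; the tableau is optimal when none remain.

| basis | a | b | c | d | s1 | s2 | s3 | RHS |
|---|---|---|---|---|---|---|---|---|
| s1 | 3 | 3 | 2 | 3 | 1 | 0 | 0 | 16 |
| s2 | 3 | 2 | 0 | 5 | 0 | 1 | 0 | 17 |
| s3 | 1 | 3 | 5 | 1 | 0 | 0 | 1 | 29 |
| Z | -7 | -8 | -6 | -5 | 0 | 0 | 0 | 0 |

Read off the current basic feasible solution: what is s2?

s2 is basic (row 2); its value is the RHS of that row, 17.

17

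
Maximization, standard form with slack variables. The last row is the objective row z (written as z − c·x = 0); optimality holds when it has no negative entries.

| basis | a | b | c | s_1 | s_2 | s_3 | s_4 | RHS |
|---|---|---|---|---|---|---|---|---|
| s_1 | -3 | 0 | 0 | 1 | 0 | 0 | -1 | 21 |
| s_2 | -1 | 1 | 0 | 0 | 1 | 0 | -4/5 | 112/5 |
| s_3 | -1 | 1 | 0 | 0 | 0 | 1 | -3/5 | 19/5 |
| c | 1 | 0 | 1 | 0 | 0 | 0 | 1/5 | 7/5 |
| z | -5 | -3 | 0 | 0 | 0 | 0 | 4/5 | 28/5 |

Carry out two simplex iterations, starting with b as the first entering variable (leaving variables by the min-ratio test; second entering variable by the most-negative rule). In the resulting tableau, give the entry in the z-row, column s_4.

3/5

Ratio test on column b — row 1: entry 0 ≤ 0; row 2: (112/5)/1 = 112/5; row 3: (19/5)/1 = 19/5; row 4: entry 0 ≤ 0. Minimum is 19/5 at row 3 (s_3 leaves); pivot element 1.
Divide row 3 by 1; eliminate column b from the other rows.
Second iteration: most negative z-row entry is -8 in column a, so a enters.
Ratio test on column a — row 1: entry -3 ≤ 0; row 2: entry 0 ≤ 0; row 3: entry -1 ≤ 0; row 4: (7/5)/1 = 7/5. Minimum is 7/5 at row 4 (c leaves); pivot element 1.
Divide row 4 by 1; eliminate column a from the other rows.
After both pivots, the entry at the z-row, column s_4 is 3/5.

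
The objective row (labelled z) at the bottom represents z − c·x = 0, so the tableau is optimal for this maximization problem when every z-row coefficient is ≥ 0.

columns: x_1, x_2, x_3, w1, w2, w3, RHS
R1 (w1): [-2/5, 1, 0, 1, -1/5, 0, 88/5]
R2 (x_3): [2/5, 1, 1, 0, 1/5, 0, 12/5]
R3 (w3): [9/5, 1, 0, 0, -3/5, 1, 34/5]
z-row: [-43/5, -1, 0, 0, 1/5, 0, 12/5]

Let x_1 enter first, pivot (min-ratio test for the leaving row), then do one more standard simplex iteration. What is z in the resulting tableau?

42

Ratio test on column x_1 — row 1: entry -2/5 ≤ 0; row 2: (12/5)/(2/5) = 6; row 3: (34/5)/(9/5) = 34/9. Minimum is 34/9 at row 3 (w3 leaves); pivot element 9/5.
Pivot on row 3; the z-row RHS becomes 12/5 − (-43/5)·(34/9) = 314/9.
Next entering variable (most negative z-row entry -8/3): w2.
Ratio test on column w2 — row 1: entry -1/3 ≤ 0; row 2: (8/9)/(1/3) = 8/3; row 3: entry -1/3 ≤ 0. Minimum is 8/3 at row 2 (x_3 leaves); pivot element 1/3.
After the second pivot the z-row RHS is 314/9 − (-8/3)·(8/3) = 42.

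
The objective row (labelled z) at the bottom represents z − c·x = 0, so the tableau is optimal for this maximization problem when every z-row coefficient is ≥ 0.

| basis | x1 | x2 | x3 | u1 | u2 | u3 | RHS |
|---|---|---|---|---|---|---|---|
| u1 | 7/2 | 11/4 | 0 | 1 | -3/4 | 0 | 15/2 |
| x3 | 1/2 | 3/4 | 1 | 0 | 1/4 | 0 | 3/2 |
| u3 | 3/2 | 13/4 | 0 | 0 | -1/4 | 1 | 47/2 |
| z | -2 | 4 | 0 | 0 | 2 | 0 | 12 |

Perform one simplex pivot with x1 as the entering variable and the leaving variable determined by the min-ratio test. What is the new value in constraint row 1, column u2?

-3/14

Ratio test on column x1 — row 1: (15/2)/(7/2) = 15/7; row 2: (3/2)/(1/2) = 3; row 3: (47/2)/(3/2) = 47/3. Minimum is 15/7 at row 1 (u1 leaves); pivot element 7/2.
Divide row 1 by 7/2; eliminate column x1 from the other rows.
In the new row 1, the u2 entry is the old entry divided by the pivot: (-3/4)/(7/2) = -3/14.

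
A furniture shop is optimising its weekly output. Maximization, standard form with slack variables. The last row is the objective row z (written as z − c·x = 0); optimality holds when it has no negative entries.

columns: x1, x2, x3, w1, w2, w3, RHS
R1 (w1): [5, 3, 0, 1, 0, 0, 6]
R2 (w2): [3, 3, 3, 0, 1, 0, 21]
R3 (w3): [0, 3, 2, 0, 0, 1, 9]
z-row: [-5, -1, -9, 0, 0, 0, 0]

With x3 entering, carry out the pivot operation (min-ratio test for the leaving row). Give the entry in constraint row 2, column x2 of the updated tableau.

-3/2

Ratio test on column x3 — row 1: entry 0 ≤ 0; row 2: 21/3 = 7; row 3: 9/2 = 9/2. Minimum is 9/2 at row 3 (w3 leaves); pivot element 2.
Divide row 3 by 2; eliminate column x3 from the other rows.
Row 2 update in column x2: 3 − 3·(3/2) = -3/2.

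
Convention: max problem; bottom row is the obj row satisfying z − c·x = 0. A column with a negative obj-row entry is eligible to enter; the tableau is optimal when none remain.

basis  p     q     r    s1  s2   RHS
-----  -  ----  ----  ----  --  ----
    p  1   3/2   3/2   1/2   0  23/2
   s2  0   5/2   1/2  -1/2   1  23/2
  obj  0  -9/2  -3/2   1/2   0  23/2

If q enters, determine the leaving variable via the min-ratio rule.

s2

Column q entries and ratios — p: (23/2)/(3/2) = 23/3; s2: (23/2)/(5/2) = 23/5.
Smallest ratio is 23/5 in the row of s2, so s2 leaves.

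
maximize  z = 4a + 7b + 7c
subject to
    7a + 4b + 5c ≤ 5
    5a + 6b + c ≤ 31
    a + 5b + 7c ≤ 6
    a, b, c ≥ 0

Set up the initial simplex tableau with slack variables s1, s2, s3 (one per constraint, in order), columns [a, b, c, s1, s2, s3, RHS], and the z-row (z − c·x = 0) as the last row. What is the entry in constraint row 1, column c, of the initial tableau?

5

Constraint 1 has coefficient 5 on c.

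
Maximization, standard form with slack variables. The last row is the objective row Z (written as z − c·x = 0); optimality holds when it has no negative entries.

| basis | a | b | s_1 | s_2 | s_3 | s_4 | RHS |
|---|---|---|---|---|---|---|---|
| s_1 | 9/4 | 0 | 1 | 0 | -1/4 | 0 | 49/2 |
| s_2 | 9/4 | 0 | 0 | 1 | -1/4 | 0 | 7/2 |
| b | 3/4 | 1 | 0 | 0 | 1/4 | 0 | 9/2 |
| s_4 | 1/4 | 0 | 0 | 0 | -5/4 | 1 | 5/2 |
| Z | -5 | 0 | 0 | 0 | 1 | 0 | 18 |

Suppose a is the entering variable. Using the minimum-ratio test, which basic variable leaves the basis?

s_2

Column a entries and ratios — s_1: (49/2)/(9/4) = 98/9; s_2: (7/2)/(9/4) = 14/9; b: (9/2)/(3/4) = 6; s_4: (5/2)/(1/4) = 10.
Smallest ratio is 14/9 in the row of s_2, so s_2 leaves.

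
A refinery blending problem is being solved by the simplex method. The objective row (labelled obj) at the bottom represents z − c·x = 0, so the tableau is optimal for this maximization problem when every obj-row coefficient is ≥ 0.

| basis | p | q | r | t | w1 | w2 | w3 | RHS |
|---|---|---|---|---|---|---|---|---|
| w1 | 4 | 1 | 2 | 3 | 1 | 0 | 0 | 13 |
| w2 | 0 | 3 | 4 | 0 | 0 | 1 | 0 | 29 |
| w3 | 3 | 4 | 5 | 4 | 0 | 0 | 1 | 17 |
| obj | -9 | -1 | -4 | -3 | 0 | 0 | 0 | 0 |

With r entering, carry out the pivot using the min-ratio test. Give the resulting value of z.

Ratio test on column r — row 1: 13/2 = 13/2; row 2: 29/4 = 29/4; row 3: 17/5 = 17/5. Minimum is 17/5 at row 3 (w3 leaves); pivot element 5.
Pivot on row 3; the obj-row RHS becomes 0 − (-4)·(17/5) = 68/5.

68/5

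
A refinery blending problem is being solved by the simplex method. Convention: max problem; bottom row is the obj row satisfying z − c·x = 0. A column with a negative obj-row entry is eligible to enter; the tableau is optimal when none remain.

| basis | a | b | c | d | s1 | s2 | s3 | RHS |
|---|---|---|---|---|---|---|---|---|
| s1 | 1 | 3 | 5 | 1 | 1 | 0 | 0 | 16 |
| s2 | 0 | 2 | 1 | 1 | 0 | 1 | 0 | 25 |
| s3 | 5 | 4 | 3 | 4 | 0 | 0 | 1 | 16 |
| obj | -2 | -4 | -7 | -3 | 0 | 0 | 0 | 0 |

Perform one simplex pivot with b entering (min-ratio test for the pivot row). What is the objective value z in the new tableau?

16

Ratio test on column b — row 1: 16/3 = 16/3; row 2: 25/2 = 25/2; row 3: 16/4 = 4. Minimum is 4 at row 3 (s3 leaves); pivot element 4.
Pivot on row 3; the obj-row RHS becomes 0 − (-4)·4 = 16.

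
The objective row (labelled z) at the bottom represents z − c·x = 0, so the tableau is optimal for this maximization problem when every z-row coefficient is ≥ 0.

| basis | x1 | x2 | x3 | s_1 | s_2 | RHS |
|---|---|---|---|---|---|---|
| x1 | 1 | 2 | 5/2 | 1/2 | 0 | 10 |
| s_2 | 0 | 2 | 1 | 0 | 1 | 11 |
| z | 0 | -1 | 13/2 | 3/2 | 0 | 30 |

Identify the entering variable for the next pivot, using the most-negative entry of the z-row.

x2

Negative z-row entries: x2: -1.
The most negative is -1 in column x2, so x2 enters.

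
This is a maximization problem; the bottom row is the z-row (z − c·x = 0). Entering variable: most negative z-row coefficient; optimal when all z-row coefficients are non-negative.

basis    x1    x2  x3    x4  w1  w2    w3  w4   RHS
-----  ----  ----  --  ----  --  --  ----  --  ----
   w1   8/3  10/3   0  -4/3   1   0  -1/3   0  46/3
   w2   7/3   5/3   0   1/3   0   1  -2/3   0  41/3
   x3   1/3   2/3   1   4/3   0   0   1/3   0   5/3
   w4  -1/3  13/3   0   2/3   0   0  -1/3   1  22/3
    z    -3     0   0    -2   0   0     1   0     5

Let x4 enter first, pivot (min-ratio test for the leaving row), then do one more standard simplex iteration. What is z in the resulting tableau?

Ratio test on column x4 — row 1: entry -4/3 ≤ 0; row 2: (41/3)/(1/3) = 41; row 3: (5/3)/(4/3) = 5/4; row 4: (22/3)/(2/3) = 11. Minimum is 5/4 at row 3 (x3 leaves); pivot element 4/3.
Pivot on row 3; the z-row RHS becomes 5 − (-2)·(5/4) = 15/2.
Next entering variable (most negative z-row entry -5/2): x1.
Ratio test on column x1 — row 1: 17/3 = 17/3; row 2: (53/4)/(9/4) = 53/9; row 3: (5/4)/(1/4) = 5; row 4: entry -1/2 ≤ 0. Minimum is 5 at row 3 (x4 leaves); pivot element 1/4.
After the second pivot the z-row RHS is 15/2 − (-5/2)·5 = 20.

20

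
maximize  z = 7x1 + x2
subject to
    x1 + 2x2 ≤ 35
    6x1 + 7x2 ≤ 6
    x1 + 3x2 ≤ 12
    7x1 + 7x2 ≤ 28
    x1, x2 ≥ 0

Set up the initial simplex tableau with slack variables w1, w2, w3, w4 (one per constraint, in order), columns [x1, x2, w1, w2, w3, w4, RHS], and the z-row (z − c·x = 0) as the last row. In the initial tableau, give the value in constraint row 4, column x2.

Constraint 4 has coefficient 7 on x2.

7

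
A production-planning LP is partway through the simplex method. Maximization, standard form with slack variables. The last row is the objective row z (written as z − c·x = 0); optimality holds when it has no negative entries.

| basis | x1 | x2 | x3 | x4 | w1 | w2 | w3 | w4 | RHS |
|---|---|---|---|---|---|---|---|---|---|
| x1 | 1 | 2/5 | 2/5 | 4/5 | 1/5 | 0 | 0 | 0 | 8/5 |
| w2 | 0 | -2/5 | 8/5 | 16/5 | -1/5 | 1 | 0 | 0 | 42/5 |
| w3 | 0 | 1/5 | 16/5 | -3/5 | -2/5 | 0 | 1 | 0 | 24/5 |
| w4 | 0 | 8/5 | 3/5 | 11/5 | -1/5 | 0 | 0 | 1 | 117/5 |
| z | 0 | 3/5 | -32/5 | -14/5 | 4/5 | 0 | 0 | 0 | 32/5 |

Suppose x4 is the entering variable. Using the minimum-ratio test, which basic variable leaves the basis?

x1

Column x4 entries and ratios — x1: (8/5)/(4/5) = 2; w2: (42/5)/(16/5) = 21/8; w3: -3/5 ≤ 0, skip; w4: (117/5)/(11/5) = 117/11.
Smallest ratio is 2 in the row of x1, so x1 leaves.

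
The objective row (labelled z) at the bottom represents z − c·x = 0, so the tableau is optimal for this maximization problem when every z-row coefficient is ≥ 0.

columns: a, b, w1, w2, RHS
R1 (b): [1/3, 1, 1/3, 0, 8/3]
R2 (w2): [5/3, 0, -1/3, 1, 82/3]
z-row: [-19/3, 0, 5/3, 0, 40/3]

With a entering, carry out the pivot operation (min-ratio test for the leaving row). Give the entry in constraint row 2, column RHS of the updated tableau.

14

Ratio test on column a — row 1: (8/3)/(1/3) = 8; row 2: (82/3)/(5/3) = 82/5. Minimum is 8 at row 1 (b leaves); pivot element 1/3.
Divide row 1 by 1/3; eliminate column a from the other rows.
Row 2 update in column RHS: 82/3 − (5/3)·8 = 14.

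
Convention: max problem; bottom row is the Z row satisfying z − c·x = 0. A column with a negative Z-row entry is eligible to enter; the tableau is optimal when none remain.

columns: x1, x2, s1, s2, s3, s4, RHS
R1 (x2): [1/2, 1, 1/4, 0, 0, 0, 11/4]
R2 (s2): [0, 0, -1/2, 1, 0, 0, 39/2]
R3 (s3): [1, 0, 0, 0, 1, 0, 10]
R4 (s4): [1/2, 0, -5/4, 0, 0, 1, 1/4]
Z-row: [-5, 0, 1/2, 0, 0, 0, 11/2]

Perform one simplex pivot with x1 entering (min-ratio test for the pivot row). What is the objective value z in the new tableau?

8

Ratio test on column x1 — row 1: (11/4)/(1/2) = 11/2; row 2: entry 0 ≤ 0; row 3: 10/1 = 10; row 4: (1/4)/(1/2) = 1/2. Minimum is 1/2 at row 4 (s4 leaves); pivot element 1/2.
Pivot on row 4; the Z-row RHS becomes 11/2 − (-5)·(1/2) = 8.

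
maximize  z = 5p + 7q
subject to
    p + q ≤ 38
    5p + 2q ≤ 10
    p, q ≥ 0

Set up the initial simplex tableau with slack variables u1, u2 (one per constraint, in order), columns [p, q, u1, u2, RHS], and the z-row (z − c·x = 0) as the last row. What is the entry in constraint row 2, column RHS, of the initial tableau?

The RHS of constraint 2 is b_2 = 10.

10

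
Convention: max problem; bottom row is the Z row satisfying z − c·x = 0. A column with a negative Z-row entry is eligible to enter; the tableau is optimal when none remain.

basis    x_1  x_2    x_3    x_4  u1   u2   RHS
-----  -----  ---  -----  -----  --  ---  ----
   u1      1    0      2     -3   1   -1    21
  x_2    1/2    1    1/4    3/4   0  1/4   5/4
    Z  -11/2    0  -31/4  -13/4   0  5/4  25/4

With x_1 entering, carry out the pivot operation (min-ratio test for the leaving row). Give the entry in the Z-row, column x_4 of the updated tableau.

Ratio test on column x_1 — row 1: 21/1 = 21; row 2: (5/4)/(1/2) = 5/2. Minimum is 5/2 at row 2 (x_2 leaves); pivot element 1/2.
Divide row 2 by 1/2; eliminate column x_1 from the other rows.
Z-row update in column x_4: -13/4 − (-11/2)·(3/2) = 5.

5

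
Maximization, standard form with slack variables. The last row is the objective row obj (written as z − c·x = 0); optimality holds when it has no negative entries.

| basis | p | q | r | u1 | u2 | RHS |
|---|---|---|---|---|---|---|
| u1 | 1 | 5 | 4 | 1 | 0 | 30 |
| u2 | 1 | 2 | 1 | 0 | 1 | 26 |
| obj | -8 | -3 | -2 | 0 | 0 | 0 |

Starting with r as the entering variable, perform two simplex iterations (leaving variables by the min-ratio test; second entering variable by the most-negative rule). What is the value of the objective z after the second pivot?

Ratio test on column r — row 1: 30/4 = 15/2; row 2: 26/1 = 26. Minimum is 15/2 at row 1 (u1 leaves); pivot element 4.
Pivot on row 1; the obj-row RHS becomes 0 − (-2)·(15/2) = 15.
Next entering variable (most negative obj-row entry -15/2): p.
Ratio test on column p — row 1: (15/2)/(1/4) = 30; row 2: (37/2)/(3/4) = 74/3. Minimum is 74/3 at row 2 (u2 leaves); pivot element 3/4.
After the second pivot the obj-row RHS is 15 − (-15/2)·(74/3) = 200.

200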